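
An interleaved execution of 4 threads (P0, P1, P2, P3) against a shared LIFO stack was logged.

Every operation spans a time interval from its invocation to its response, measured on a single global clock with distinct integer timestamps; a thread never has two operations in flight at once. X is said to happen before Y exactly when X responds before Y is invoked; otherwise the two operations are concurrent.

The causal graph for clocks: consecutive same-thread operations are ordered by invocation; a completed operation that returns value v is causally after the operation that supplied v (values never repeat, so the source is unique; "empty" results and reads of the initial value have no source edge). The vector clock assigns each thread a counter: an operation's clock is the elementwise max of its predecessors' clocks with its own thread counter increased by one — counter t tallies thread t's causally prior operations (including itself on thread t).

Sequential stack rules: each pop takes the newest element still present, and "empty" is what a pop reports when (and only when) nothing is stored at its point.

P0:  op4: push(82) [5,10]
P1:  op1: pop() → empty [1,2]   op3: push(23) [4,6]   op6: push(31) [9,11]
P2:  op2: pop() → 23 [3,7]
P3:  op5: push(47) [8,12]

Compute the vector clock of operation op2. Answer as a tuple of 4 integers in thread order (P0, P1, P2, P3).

(0, 2, 1, 0)

op5, invoked 8, has no incoming edges; only P3's bump applies → (0, 0, 0, 1)
op1, invoked 1, has no incoming edges; only P1's bump applies → (0, 1, 0, 0)
op4, invoked 5, has no incoming edges; only P0's bump applies → (1, 0, 0, 0)
merge at op3 (invoked 4): VC(op1)=(0, 1, 0, 0), own-thread bump on P1 → (0, 2, 0, 0)
merge at op2 (invoked 3): VC(op3)=(0, 2, 0, 0), own-thread bump on P2 → (0, 2, 1, 0)
merge at op6 (invoked 9): VC(op3)=(0, 2, 0, 0), own-thread bump on P1 → (0, 3, 0, 0)
target: VC(op2) = (0, 2, 1, 0)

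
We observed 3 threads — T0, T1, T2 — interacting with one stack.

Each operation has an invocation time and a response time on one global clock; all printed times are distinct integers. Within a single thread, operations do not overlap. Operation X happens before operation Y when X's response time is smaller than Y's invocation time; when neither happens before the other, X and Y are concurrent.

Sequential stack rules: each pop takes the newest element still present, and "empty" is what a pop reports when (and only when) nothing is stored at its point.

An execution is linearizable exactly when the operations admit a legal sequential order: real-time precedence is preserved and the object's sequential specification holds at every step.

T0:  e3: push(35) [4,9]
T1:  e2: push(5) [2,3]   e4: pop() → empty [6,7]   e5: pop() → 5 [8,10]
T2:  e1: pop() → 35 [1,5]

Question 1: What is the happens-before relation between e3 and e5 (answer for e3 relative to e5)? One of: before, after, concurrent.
Answer: concurrent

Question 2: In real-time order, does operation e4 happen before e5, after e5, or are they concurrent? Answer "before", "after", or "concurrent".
Answer: before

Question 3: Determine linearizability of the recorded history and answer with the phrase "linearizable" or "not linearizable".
prefix check: 1..6 passes, 1..7 fails once e4's time-7 response joins
all 2 real-time-respecting orders fail — 3 completed stack operations, no legal replay
completion choices over the 1 pending operation (e3) were checked; none helps
for example e1, e2, e4 (pending dropped) fails at step 1: e1 pop() → 35 is not legal there
for example e2, e1, e4 (pending dropped) fails at step 2: e1 pop() → 35 is not legal there

not linearizable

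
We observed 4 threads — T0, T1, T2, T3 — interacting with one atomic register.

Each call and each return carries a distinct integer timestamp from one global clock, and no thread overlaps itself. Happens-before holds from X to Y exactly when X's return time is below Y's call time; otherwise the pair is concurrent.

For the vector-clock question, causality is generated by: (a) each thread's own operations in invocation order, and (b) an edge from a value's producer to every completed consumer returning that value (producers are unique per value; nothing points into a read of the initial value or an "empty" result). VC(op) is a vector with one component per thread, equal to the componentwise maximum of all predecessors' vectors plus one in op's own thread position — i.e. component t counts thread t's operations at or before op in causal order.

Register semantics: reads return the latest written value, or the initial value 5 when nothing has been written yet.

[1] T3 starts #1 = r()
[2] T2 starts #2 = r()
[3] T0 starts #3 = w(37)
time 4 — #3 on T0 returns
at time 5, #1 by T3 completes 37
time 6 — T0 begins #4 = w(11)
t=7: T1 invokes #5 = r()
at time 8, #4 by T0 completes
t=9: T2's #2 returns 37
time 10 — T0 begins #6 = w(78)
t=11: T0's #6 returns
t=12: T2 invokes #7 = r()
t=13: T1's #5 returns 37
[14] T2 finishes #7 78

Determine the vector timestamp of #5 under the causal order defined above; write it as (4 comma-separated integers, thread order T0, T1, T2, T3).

(1, 1, 0, 0)

invoked at 3, #3 has no predecessors; its own T0 bump gives (1, 0, 0, 0)
VC(#1, invoked at 1): max of VC(#3)=(1, 0, 0, 0), then +1 on thread T3 → (1, 0, 0, 1)
VC(#2, invoked at 2): max of VC(#3)=(1, 0, 0, 0), then +1 on thread T2 → (1, 0, 1, 0)
VC(#5, invoked at 7): max of VC(#3)=(1, 0, 0, 0), then +1 on thread T1 → (1, 1, 0, 0)
VC(#4, invoked at 6): max of VC(#3)=(1, 0, 0, 0), then +1 on thread T0 → (2, 0, 0, 0)
VC(#6, invoked at 10): max of VC(#4)=(2, 0, 0, 0), then +1 on thread T0 → (3, 0, 0, 0)
VC(#7, invoked at 12): max of VC(#2)=(1, 0, 1, 0), VC(#6)=(3, 0, 0, 0), then +1 on thread T2 → (3, 0, 2, 0)
target: VC(#5) = (1, 1, 0, 0)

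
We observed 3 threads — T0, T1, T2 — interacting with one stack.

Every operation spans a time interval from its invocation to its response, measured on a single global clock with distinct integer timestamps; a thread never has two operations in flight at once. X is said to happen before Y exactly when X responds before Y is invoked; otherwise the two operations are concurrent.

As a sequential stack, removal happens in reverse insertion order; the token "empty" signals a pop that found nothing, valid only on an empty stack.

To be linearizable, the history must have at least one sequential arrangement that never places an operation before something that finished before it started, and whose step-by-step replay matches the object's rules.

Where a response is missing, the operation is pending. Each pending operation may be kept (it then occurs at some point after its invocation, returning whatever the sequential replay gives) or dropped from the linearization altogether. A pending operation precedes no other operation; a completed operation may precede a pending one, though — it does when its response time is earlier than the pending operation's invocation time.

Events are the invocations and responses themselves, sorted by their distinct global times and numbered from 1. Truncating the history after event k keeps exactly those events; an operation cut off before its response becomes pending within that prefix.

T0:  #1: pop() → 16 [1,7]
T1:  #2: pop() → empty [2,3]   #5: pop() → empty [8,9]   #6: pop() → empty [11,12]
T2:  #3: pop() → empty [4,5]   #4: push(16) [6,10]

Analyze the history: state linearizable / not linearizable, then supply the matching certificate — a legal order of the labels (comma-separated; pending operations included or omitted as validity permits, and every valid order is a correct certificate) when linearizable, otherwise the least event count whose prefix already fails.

after step 1 (#2 pop() → empty): stack <>
after step 2 (#3 pop() → empty): stack <>
after step 3 (#4 push(16)): stack <16>
after step 4 (#1 pop() → 16): stack <>
after step 5 (#5 pop() → empty): stack <>
after step 6 (#6 pop() → empty): stack <>

linearizable — witness: #2, #3, #4, #1, #5, #6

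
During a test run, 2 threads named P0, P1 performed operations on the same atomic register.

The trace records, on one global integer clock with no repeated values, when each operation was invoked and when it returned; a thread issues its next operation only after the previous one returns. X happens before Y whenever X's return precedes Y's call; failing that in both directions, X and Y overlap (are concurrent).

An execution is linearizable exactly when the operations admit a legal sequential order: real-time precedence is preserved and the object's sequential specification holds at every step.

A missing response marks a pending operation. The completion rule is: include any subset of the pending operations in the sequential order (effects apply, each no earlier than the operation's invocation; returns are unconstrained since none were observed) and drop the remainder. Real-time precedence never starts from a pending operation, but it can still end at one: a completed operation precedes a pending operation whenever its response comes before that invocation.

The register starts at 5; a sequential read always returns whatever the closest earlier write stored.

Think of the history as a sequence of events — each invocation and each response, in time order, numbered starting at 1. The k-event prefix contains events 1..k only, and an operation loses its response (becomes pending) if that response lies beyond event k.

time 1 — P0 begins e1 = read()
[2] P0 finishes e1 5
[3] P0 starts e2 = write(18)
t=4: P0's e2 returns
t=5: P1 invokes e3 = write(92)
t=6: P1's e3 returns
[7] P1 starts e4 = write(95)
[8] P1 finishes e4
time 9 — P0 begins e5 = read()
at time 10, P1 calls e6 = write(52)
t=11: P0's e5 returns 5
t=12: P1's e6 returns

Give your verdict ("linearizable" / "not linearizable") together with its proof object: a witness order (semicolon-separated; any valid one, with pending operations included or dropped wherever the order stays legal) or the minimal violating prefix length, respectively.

cut after 10 events: linearizable; cut after 11 events (e5 responds, time 11): not linearizable
a single order respects real time; the 5 completed atomic register operations fail replay along it
completion choices over the 1 pending operation (e6) were checked; none helps
for example e1, e2, e3, e4, e5 (pending dropped) fails at step 5: e5 read() → 5 is not legal there

not linearizable — minimal violating prefix: 11 events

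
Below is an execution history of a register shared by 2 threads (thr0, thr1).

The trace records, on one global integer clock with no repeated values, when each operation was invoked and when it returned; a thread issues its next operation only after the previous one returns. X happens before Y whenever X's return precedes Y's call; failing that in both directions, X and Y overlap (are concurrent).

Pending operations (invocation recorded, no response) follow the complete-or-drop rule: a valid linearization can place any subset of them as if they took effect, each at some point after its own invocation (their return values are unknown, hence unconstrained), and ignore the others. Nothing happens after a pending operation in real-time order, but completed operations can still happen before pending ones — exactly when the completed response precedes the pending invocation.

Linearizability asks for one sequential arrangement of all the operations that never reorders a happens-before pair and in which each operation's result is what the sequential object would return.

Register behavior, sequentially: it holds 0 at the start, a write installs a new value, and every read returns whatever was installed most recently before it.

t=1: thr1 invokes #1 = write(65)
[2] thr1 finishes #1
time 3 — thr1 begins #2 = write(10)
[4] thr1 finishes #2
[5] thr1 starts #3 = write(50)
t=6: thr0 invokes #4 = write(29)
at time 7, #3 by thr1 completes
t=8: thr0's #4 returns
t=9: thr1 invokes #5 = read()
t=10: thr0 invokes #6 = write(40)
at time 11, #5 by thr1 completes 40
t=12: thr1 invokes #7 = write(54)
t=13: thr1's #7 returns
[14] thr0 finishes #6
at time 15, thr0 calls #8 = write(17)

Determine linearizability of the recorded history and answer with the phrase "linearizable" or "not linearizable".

witness order: #1, #2, #3, #4, #6, #5, #7
after step 1 (#1 write(65)): value 65
after step 2 (#2 write(10)): value 10
after step 3 (#3 write(50)): value 50
after step 4 (#4 write(29)): value 29
after step 5 (#6 write(40)): value 40
after step 6 (#5 read() → 40): value 40
after step 7 (#7 write(54)): value 54

linearizable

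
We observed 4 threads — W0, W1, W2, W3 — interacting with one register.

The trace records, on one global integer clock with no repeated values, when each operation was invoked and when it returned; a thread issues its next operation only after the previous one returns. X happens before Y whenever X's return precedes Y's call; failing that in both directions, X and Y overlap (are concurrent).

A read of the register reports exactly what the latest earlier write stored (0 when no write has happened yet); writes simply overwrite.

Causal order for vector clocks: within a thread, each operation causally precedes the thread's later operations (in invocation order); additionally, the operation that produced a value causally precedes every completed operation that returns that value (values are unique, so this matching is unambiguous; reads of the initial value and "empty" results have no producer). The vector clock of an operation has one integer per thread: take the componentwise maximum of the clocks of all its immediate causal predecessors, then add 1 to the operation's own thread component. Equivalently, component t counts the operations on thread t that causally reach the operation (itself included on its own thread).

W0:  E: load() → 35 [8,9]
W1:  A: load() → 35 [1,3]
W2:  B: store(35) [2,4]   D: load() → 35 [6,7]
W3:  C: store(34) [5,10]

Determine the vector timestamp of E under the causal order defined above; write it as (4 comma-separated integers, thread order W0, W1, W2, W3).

root op C, invoked 5: fresh clock plus W3's own tick → (0, 0, 0, 1)
root op B, invoked 2: fresh clock plus W2's own tick → (0, 0, 1, 0)
invoked at 6, D merges VC(B)=(0, 0, 1, 0) and bumps W2's slot → (0, 0, 2, 0)
invoked at 1, A merges VC(B)=(0, 0, 1, 0) and bumps W1's slot → (0, 1, 1, 0)
invoked at 8, E merges VC(B)=(0, 0, 1, 0) and bumps W0's slot → (1, 0, 1, 0)
target: VC(E) = (1, 0, 1, 0)

(1, 0, 1, 0)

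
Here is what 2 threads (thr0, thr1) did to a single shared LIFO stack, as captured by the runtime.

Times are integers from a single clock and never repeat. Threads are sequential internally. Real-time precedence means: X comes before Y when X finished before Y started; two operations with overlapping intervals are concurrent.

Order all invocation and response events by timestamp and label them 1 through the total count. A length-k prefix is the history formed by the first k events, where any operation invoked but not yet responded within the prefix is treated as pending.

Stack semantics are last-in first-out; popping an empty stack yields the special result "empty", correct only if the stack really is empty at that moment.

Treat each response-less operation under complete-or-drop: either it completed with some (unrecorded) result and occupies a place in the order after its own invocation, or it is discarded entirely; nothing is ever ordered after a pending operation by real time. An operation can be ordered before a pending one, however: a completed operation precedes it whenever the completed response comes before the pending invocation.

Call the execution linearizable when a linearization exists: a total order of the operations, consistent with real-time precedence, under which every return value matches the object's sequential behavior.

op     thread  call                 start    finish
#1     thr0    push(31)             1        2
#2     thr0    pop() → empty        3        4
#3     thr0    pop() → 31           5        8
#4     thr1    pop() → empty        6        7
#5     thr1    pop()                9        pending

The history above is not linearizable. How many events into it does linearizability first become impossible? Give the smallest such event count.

events 1..3 are linearizable, e.g. via #1:
after step 1 (#1 push(31)): stack <31>
include event 4 — #2 responding at 4 — and every candidate order breaks
for example #1, #2 fails at step 2: #2 pop() → empty is not legal there

4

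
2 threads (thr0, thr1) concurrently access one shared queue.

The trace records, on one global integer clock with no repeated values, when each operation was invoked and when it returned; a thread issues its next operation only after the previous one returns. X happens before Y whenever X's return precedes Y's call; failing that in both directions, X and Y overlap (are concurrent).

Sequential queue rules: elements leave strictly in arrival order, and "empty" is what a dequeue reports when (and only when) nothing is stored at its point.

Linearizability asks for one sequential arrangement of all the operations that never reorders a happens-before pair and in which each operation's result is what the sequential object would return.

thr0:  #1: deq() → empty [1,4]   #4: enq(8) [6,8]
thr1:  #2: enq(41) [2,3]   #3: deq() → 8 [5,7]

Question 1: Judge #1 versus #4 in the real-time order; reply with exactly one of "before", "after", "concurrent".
before

#1 spans [1,4], #4 spans [6,8]
resp(#1)=4 < inv(#4)=6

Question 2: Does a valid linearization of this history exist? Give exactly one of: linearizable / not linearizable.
not linearizable

through event 6 a valid linearization exists; event 7 (#3 responding at time 7) ends that
every one of the 2 real-time-consistent orders over 3 completed queue ops fails the sequential spec
completion choices over the 1 pending operation (#4) were checked; none helps
e.g. #1, #2, #3 (pending dropped): illegal at step 3, since #3 deq() → 8 cannot apply there
e.g. #2, #1, #3 (pending dropped): illegal at step 2, since #1 deq() → empty cannot apply there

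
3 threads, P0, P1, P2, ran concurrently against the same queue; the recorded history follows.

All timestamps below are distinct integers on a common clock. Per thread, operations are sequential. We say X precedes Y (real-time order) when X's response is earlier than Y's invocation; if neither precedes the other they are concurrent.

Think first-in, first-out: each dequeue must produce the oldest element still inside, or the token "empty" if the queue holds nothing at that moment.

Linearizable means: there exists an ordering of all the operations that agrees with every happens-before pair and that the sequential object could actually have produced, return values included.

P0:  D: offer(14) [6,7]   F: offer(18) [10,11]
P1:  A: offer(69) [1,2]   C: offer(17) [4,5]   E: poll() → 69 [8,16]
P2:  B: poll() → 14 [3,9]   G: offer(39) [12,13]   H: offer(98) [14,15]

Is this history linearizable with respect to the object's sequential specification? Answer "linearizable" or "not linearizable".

not linearizable

cut after 8 events: linearizable; cut after 9 events (B responds, time 9): not linearizable
the 4 completed operations admit 3 real-time orders; each fails the queue replay
completion choices over the 1 pending operation (E) were checked; none helps
for example A, B, C, D (pending dropped) fails at step 2: B poll() → 14 is not legal there
for example A, C, B, D (pending dropped) fails at step 3: B poll() → 14 is not legal there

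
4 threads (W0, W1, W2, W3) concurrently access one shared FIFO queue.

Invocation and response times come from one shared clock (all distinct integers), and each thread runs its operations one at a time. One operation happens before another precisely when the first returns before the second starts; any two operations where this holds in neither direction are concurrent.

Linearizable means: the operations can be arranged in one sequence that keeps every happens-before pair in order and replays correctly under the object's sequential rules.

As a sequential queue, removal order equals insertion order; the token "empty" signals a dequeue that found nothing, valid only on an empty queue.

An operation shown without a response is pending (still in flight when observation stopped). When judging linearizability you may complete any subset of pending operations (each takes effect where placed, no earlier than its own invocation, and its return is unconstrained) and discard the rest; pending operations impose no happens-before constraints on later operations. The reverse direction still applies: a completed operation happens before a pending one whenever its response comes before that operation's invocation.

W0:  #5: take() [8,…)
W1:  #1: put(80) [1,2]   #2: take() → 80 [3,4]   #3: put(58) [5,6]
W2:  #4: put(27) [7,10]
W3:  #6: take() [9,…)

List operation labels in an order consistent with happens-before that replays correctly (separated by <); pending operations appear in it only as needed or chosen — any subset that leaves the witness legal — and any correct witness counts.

#1 < #2 < #3 < #4

1. #1 put(80), leaving queue <80>
2. #2 take() → 80, leaving queue <>
3. #3 put(58), leaving queue <58>
4. #4 put(27), leaving queue <58,27>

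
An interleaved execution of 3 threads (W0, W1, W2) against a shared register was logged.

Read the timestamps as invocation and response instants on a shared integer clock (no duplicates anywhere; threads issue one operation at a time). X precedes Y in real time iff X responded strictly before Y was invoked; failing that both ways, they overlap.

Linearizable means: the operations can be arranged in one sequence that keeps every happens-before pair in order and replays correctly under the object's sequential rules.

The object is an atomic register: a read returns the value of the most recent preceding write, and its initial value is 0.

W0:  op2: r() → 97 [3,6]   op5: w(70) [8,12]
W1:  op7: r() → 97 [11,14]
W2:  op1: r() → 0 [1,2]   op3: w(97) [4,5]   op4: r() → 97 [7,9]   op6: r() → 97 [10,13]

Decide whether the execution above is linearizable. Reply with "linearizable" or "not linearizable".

a witness: op1, op3, op2, op4, op6, op7, op5
step 1: op1 r() → 0 — value 0
step 2: op3 w(97) — value 97
step 3: op2 r() → 97 — value 97
step 4: op4 r() → 97 — value 97
step 5: op6 r() → 97 — value 97
step 6: op7 r() → 97 — value 97
step 7: op5 w(70) — value 70

linearizable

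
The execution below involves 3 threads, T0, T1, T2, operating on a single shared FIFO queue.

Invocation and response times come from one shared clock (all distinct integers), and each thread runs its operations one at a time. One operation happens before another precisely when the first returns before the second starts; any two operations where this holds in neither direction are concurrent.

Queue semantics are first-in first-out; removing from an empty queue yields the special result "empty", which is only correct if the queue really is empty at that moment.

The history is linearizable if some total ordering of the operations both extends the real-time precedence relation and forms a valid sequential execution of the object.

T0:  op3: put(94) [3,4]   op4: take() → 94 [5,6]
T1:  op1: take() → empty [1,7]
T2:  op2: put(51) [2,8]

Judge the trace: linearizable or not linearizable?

linearizable

a witness: op1, op3, op2, op4
after step 1 (op1 take() → empty): queue <>
after step 2 (op3 put(94)): queue <94>
after step 3 (op2 put(51)): queue <94,51>
after step 4 (op4 take() → 94): queue <51>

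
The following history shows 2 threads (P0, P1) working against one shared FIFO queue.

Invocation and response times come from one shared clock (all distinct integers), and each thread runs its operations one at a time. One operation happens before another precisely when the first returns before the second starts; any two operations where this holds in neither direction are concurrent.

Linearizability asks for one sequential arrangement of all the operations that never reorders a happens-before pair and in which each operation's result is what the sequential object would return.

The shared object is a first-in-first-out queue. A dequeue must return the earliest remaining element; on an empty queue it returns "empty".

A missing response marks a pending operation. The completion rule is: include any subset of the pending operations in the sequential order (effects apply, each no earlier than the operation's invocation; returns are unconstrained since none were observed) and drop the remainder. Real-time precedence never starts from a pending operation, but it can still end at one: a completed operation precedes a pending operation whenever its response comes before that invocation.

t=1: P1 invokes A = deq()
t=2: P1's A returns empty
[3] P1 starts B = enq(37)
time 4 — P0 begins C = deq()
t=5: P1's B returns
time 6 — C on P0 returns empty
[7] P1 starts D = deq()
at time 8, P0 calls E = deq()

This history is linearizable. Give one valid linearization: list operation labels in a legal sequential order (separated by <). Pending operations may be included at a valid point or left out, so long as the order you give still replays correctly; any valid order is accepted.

A < C < B

after step 1 (A deq() → empty): queue <>
after step 2 (C deq() → empty): queue <>
after step 3 (B enq(37)): queue <37>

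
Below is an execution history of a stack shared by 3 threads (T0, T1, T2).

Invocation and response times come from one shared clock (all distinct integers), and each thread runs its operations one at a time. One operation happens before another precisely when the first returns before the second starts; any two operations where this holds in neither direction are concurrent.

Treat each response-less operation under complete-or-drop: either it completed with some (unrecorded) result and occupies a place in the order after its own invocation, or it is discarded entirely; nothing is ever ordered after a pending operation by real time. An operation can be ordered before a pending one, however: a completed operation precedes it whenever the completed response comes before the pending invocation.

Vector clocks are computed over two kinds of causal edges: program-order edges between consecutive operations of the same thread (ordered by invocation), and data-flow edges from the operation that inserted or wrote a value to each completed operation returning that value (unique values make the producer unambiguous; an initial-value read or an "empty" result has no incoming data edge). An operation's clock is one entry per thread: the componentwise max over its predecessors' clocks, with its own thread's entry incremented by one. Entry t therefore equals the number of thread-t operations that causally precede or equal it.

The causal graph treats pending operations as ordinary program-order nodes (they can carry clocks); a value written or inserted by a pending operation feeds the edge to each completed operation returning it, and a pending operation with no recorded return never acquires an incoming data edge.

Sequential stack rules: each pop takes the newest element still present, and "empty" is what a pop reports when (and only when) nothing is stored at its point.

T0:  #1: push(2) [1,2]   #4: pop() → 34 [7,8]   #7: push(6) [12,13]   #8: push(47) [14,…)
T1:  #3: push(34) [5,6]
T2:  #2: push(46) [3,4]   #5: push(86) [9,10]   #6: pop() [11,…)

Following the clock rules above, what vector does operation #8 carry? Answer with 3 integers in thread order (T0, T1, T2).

#2 (invocation 3): nothing precedes it; T2's component alone gives (0, 0, 1)
#3 (invocation 5): nothing precedes it; T1's component alone gives (0, 1, 0)
#1 (invocation 1): nothing precedes it; T0's component alone gives (1, 0, 0)
VC(#5, invoked at 9): max of VC(#2)=(0, 0, 1), then +1 on thread T2 → (0, 0, 2)
VC(#6, invoked at 11): max of VC(#5)=(0, 0, 2), then +1 on thread T2 → (0, 0, 3)
VC(#4, invoked at 7): max of VC(#1)=(1, 0, 0), VC(#3)=(0, 1, 0), then +1 on thread T0 → (2, 1, 0)
VC(#7, invoked at 12): max of VC(#4)=(2, 1, 0), then +1 on thread T0 → (3, 1, 0)
VC(#8, invoked at 14): max of VC(#7)=(3, 1, 0), then +1 on thread T0 → (4, 1, 0)
target: VC(#8) = (4, 1, 0)

(4, 1, 0)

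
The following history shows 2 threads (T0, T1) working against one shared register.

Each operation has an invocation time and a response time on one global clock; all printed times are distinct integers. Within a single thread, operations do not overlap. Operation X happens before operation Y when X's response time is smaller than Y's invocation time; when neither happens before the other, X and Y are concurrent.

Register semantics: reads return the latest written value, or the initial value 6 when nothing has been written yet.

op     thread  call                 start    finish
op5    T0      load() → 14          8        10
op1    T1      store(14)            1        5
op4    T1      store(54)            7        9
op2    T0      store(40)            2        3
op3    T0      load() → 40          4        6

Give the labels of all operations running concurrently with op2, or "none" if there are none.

op2 spans [2,3]: anything still running between times 2 and 3 counts as concurrent
op1 [1,5]: concurrent
op3 [4,6]: after
op4 [7,9]: after
op5 [8,10]: after

op1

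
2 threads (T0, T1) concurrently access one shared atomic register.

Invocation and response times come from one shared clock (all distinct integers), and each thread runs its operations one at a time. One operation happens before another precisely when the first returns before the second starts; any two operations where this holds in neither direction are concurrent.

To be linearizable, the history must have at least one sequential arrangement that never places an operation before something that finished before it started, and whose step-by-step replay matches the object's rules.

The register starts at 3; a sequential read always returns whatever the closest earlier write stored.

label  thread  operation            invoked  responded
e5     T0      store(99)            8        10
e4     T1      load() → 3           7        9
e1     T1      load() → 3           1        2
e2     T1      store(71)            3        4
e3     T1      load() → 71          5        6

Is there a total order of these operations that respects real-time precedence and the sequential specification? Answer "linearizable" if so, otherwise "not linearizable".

events 1..8 are fine; event 9 — the response of e4 at time 9 — makes the prefix non-linearizable
exhaustive check: the 4 completed atomic register ops admit one real-time order; illegal
include/drop combinations of the 1 pending operation (e5) were all tried; none helps
sample order e1, e2, e3, e4 (pending dropped) stalls at step 4 — e4 load() → 3 has no legal effect

not linearizable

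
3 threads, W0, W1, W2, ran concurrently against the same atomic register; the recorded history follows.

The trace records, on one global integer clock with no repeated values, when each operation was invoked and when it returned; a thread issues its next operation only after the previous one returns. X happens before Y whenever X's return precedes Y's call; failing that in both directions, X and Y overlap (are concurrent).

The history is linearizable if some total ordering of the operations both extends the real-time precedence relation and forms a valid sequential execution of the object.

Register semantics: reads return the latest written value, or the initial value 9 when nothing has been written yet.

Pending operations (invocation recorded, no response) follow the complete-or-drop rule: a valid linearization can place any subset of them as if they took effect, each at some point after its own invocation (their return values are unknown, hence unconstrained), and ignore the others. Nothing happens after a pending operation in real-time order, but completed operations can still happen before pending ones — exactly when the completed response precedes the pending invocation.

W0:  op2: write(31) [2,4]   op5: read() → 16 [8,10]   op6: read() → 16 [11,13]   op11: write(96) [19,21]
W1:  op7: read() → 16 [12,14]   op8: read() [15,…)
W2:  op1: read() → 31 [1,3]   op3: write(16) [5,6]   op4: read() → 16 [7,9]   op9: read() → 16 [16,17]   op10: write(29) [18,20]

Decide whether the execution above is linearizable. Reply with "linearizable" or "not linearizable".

linearizable

one valid linearization: op2, op1, op3, op4, op5, op6, op7, op8, op9, op10, op11
after step 1 (op2 write(31)): value 31
after step 2 (op1 read() → 31): value 31
after step 3 (op3 write(16)): value 16
after step 4 (op4 read() → 16): value 16
after step 5 (op5 read() → 16): value 16
after step 6 (op6 read() → 16): value 16
after step 7 (op7 read() → 16): value 16
after step 8 (op8 read() (pending, included)): value 16
after step 9 (op9 read() → 16): value 16
after step 10 (op10 write(29)): value 29
after step 11 (op11 write(96)): value 96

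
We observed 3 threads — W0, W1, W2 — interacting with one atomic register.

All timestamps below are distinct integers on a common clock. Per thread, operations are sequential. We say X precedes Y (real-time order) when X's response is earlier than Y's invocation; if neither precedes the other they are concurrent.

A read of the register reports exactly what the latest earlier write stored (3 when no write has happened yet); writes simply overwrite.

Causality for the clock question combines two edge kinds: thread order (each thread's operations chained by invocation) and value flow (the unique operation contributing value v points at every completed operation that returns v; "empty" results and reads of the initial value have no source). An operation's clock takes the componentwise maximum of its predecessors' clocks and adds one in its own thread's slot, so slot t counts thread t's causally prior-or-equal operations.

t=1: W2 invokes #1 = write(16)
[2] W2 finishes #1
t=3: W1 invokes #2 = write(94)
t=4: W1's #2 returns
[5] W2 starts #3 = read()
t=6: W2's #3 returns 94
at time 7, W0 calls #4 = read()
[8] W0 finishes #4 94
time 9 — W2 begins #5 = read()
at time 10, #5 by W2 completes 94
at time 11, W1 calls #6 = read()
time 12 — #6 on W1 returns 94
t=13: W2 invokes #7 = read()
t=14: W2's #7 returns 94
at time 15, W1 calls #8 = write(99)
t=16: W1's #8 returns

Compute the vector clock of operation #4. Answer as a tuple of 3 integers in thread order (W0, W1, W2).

(1, 1, 0)

#1, invoked 1, has no incoming edges; only W2's bump applies → (0, 0, 1)
#2, invoked 3, has no incoming edges; only W1's bump applies → (0, 1, 0)
from VC(#2)=(0, 1, 0), #6 (invoked 11) maxes components and bumps W1 → (0, 2, 0)
from VC(#2)=(0, 1, 0), #4 (invoked 7) maxes components and bumps W0 → (1, 1, 0)
from VC(#1)=(0, 0, 1), VC(#2)=(0, 1, 0), #3 (invoked 5) maxes components and bumps W2 → (0, 1, 2)
from VC(#6)=(0, 2, 0), #8 (invoked 15) maxes components and bumps W1 → (0, 3, 0)
from VC(#2)=(0, 1, 0), VC(#3)=(0, 1, 2), #5 (invoked 9) maxes components and bumps W2 → (0, 1, 3)
from VC(#2)=(0, 1, 0), VC(#5)=(0, 1, 3), #7 (invoked 13) maxes components and bumps W2 → (0, 1, 4)
target: VC(#4) = (1, 1, 0)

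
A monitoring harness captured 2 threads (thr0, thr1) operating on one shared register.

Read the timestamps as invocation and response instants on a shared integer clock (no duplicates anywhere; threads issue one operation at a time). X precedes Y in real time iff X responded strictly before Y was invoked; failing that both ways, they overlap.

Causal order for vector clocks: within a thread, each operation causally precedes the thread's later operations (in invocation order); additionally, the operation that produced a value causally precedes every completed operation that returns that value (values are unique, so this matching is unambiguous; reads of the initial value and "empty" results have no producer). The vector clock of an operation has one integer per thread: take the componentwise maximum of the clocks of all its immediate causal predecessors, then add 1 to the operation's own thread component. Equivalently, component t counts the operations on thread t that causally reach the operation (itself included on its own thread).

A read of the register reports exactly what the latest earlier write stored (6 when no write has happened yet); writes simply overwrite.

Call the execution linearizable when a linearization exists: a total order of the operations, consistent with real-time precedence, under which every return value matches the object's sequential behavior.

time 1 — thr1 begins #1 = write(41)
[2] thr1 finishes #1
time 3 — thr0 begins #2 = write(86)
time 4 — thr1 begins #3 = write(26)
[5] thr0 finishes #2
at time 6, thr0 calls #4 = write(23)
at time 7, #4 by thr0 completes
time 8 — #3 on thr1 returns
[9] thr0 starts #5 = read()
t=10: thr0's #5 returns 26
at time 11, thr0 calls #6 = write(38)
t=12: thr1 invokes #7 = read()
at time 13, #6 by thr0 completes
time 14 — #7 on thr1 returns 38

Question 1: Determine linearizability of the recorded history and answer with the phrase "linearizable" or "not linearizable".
linearizable

witness order: #1, #2, #4, #3, #5, #6, #7
1. #1 write(41), leaving value 41
2. #2 write(86), leaving value 86
3. #4 write(23), leaving value 23
4. #3 write(26), leaving value 26
5. #5 read() → 26, leaving value 26
6. #6 write(38), leaving value 38
7. #7 read() → 38, leaving value 38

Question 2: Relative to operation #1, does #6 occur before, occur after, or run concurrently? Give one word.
Answer: after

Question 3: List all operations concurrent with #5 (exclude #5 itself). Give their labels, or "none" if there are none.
Answer: none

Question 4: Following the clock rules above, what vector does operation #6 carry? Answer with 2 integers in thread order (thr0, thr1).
Answer: (4, 2)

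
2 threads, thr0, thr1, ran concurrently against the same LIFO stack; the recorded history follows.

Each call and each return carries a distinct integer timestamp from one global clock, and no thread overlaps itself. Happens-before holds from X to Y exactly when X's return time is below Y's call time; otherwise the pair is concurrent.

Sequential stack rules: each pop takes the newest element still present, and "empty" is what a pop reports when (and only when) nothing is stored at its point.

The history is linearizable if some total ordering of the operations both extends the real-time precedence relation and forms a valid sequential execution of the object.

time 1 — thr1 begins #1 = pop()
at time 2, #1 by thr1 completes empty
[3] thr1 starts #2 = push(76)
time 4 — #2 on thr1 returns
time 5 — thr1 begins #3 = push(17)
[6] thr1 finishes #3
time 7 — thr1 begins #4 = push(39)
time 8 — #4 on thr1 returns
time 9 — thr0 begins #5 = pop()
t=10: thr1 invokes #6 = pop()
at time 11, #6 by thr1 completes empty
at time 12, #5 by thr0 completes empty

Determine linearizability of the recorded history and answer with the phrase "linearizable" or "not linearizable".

not linearizable

already the first 11 events (up to #6's response at time 11) admit no linearization; the first 10 still do
exhaustive check: the 5 completed LIFO stack ops admit one real-time order; illegal
including or dropping the 1 pending operation (#5) in any combination fails
take #1, #2, #3, #4, #6 (pending dropped): step 5 already fails, because #6 pop() → empty cannot occur there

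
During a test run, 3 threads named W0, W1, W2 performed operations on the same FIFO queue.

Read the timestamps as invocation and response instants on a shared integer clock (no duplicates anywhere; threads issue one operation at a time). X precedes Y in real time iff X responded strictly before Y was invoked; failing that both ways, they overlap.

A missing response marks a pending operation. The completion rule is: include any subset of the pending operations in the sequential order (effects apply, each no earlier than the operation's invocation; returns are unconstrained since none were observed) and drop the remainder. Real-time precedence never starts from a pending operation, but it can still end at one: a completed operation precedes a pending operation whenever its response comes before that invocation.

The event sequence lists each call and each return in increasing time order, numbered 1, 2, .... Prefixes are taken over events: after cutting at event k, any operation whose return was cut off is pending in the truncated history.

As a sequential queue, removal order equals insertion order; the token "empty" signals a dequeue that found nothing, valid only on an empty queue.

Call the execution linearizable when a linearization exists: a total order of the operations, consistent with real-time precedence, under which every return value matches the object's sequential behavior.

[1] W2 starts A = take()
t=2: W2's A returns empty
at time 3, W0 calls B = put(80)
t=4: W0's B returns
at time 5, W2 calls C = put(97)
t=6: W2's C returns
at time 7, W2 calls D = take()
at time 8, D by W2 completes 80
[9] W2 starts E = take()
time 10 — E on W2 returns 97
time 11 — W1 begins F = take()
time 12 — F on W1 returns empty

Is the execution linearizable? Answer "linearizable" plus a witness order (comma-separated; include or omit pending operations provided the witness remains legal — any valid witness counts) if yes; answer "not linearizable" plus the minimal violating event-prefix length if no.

linearizable — witness: A, B, C, D, E, F

step 1: A take() → empty — queue <>
step 2: B put(80) — queue <80>
step 3: C put(97) — queue <80,97>
step 4: D take() → 80 — queue <97>
step 5: E take() → 97 — queue <>
step 6: F take() → empty — queue <>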